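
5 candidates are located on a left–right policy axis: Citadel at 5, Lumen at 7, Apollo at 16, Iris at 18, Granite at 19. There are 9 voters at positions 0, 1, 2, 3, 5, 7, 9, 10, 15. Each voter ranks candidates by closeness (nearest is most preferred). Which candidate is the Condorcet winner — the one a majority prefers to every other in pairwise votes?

With single-peaked preferences on a line, the Condorcet winner is the candidate closest to the median voter.
The median voter (position 5) is closest to Citadel at 5.
Check: Citadel vs Lumen — voters closer to Citadel: 5 of 9.

Citadel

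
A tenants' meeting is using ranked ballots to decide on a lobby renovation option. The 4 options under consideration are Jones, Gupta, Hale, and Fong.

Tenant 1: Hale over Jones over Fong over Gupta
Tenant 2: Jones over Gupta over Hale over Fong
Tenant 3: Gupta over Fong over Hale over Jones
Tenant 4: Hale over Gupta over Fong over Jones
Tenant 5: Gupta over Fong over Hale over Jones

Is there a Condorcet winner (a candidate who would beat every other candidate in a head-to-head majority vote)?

Head-to-head results (5 voters total):
Jones vs Gupta: Gupta wins 3–2.
Jones vs Hale: Hale wins 4–1.
Jones vs Fong: Fong wins 3–2.
Gupta vs Hale: Gupta wins 3–2.
Gupta vs Fong: Gupta wins 4–1.
Hale vs Fong: Hale wins 3–2.
Gupta beats each rival — Jones (3–2), Hale (3–2), Fong (4–1) — so Gupta is the Condorcet winner.

Yes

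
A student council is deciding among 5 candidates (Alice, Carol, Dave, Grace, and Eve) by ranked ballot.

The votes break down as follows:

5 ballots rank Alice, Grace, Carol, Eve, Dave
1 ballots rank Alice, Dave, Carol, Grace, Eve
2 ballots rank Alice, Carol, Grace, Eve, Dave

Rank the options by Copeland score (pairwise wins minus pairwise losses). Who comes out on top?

Pairwise results:
  Alice vs Carol: Alice wins 8–0.
  Alice vs Dave: Alice wins 8–0.
  Alice vs Grace: Alice wins 8–0.
  Alice vs Eve: Alice wins 8–0.
  Carol vs Dave: Carol wins 7–1.
  Carol vs Grace: Grace wins 5–3.
  Carol vs Eve: Carol wins 8–0.
  Dave vs Grace: Grace wins 7–1.
  Dave vs Eve: Eve wins 7–1.
  Grace vs Eve: Grace wins 8–0.
Copeland scores (wins − losses):
  Alice: 4 − 0 = 4
  Carol: 2 − 2 = 0
  Dave: 0 − 4 = -4
  Grace: 3 − 1 = 2
  Eve: 1 − 3 = -2
Alice has the best Copeland score.

Alice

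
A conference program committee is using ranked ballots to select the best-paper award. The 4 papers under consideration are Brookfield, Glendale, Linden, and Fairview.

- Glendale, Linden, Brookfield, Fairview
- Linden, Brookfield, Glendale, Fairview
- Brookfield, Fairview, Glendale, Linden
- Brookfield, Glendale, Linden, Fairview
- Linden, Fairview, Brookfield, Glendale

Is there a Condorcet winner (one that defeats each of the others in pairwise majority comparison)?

No

Head-to-head results (5 voters total):
Brookfield vs Glendale: Brookfield wins 4–1.
Brookfield vs Linden: Linden wins 3–2.
Brookfield vs Fairview: Brookfield wins 4–1.
Glendale vs Linden: Glendale wins 3–2.
Glendale vs Fairview: Glendale wins 3–2.
Linden vs Fairview: Linden wins 4–1.
No candidate beats all others: Brookfield beats Glendale beats Linden beats Brookfield, a majority cycle.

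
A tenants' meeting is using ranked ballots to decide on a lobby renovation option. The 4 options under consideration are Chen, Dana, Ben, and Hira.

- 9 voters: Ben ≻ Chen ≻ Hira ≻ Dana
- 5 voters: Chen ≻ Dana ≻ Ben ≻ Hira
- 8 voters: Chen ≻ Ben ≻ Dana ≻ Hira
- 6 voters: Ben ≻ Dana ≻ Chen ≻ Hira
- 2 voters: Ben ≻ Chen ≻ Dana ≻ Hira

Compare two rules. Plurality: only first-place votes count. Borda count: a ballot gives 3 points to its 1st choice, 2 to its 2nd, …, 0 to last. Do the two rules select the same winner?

Plurality first-place counts: Chen 13, Dana 0, Ben 17, Hira 0 → Ben.
Borda totals: Chen 67, Dana 32, Ben 72, Hira 9 → Ben.
The two rules agree on Ben.

Yes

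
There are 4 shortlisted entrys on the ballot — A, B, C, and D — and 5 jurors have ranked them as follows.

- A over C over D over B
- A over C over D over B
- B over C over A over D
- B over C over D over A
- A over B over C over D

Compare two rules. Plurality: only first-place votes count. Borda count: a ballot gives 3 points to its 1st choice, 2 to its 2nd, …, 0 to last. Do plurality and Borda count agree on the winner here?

Plurality first-place counts: A 3, B 2, C 0, D 0 → A.
Borda totals: A 10, B 8, C 9, D 3 → A.
The two rules agree on A.

Yes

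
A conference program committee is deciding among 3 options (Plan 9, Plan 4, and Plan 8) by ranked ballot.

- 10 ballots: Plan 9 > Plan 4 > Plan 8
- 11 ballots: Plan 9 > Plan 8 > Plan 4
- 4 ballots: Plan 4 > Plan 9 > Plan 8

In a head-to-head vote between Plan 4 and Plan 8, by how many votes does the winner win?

3

Ballots ranking Plan 4 above Plan 8: 10+4 = 14.
Ballots ranking Plan 8 above Plan 4: 11.
Plan 4 wins 14–11, a margin of 3.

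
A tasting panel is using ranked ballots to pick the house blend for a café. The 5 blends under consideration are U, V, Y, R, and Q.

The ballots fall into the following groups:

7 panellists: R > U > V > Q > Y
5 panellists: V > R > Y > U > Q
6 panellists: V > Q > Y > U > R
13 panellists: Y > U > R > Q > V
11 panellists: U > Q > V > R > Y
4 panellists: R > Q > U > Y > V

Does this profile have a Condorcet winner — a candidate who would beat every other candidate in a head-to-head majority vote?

Head-to-head results (46 voters total):
U vs V: U wins 35–11.
U vs Y: Y wins 24–22.
U vs R: U wins 30–16.
U vs Q: U wins 36–10.
V vs Y: V wins 29–17.
V vs R: R wins 24–22.
V vs Q: Q wins 28–18.
Y vs R: R wins 27–19.
Y vs Q: Q wins 28–18.
R vs Q: R wins 29–17.
No candidate beats all others: U beats V beats Y beats U, a majority cycle.

No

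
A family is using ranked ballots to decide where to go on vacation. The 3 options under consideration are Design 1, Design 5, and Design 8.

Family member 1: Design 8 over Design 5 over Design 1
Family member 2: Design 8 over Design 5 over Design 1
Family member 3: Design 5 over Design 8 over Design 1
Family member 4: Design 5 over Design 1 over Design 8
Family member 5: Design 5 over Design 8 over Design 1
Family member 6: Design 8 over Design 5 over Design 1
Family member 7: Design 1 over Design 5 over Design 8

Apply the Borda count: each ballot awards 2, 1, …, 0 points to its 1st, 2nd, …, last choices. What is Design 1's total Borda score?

3

Borda scores:
  Design 1: 0 + 0 + 0 + 1 + 0 + 0 + 2 = 3
  Design 5: 1 + 1 + 2 + 2 + 2 + 1 + 1 = 10
  Design 8: 2 + 2 + 1 + 0 + 1 + 2 + 0 = 8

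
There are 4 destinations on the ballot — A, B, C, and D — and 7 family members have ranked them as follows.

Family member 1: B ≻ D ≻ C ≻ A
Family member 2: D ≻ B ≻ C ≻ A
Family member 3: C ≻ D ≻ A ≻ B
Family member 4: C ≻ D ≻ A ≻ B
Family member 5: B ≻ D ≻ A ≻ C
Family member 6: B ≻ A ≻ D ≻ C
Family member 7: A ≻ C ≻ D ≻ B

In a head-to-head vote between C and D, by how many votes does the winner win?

Ballots ranking C above D: 3.
Ballots ranking D above C: 4.
D wins 4–3, a margin of 1.

1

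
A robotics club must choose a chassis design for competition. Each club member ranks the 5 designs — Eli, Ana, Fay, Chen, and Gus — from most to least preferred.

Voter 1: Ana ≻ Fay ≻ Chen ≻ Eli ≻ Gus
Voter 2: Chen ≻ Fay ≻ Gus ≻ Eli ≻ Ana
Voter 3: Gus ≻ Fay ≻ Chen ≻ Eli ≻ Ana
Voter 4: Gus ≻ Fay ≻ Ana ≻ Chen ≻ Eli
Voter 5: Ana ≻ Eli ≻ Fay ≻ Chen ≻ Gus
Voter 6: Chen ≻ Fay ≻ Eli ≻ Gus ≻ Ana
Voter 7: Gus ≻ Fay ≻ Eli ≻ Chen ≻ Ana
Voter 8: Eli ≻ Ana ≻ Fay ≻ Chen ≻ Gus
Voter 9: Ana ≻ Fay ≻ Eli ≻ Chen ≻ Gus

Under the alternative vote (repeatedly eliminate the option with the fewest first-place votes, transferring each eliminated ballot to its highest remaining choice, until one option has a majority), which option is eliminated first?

Round 1: Ana 3, Gus 3, Chen 2, Eli 1, Fay 0. Fay has the fewest and is eliminated.
Round 2: Ana 3, Gus 3, Chen 2, Eli 1. Eli has the fewest and is eliminated.
Round 3: Ana 4, Gus 3, Chen 2. Chen has the fewest and is eliminated.
Round 4: Gus 5, Ana 4. Gus has a majority.

Fay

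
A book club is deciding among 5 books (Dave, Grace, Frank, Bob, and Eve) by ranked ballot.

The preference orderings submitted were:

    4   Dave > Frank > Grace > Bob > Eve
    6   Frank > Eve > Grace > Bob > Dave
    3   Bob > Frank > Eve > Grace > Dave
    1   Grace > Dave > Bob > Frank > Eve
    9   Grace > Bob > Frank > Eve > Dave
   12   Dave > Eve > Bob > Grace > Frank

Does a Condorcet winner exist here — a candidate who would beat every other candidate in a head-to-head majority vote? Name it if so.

There is no Condorcet winner

Head-to-head results (35 voters total):
Dave vs Grace: Grace wins 19–16.
Dave vs Frank: Frank wins 18–17.
Dave vs Bob: Bob wins 18–17.
Dave vs Eve: Eve wins 18–17.
Grace vs Frank: Grace wins 22–13.
Grace vs Bob: Grace wins 20–15.
Grace vs Eve: Eve wins 21–14.
Frank vs Bob: Bob wins 25–10.
Frank vs Eve: Frank wins 23–12.
Bob vs Eve: Eve wins 18–17.
No candidate beats all others: Grace beats Frank beats Eve beats Grace, a majority cycle.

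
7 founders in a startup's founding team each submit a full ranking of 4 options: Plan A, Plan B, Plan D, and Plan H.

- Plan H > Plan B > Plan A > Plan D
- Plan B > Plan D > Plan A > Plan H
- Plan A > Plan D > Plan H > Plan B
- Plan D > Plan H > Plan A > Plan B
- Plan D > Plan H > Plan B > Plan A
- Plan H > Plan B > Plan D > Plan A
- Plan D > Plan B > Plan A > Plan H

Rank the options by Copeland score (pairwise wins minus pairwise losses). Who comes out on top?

Plan D

Pairwise results:
  Plan A vs Plan B: Plan B wins 5–2.
  Plan A vs Plan D: Plan D wins 5–2.
  Plan A vs Plan H: Plan H wins 4–3.
  Plan B vs Plan D: Plan D wins 4–3.
  Plan B vs Plan H: Plan H wins 5–2.
  Plan D vs Plan H: Plan D wins 5–2.
Copeland scores (wins − losses):
  Plan A: 0 − 3 = -3
  Plan B: 1 − 2 = -1
  Plan D: 3 − 0 = 3
  Plan H: 2 − 1 = 1
Plan D has the best Copeland score.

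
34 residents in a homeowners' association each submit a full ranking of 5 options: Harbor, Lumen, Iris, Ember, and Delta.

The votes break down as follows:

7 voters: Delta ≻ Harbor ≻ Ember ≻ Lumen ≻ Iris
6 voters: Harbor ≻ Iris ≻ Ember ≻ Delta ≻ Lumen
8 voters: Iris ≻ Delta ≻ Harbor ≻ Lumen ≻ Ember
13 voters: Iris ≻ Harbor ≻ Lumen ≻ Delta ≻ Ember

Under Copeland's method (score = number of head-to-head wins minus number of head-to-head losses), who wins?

Iris

Pairwise results:
  Harbor vs Lumen: Harbor wins 34–0.
  Harbor vs Iris: Iris wins 21–13.
  Harbor vs Ember: Harbor wins 34–0.
  Harbor vs Delta: Harbor wins 19–15.
  Lumen vs Iris: Iris wins 27–7.
  Lumen vs Ember: Lumen wins 21–13.
  Lumen vs Delta: Delta wins 21–13.
  Iris vs Ember: Iris wins 27–7.
  Iris vs Delta: Iris wins 27–7.
  Ember vs Delta: Delta wins 28–6.
Copeland scores (wins − losses):
  Harbor: 3 − 1 = 2
  Lumen: 1 − 3 = -2
  Iris: 4 − 0 = 4
  Ember: 0 − 4 = -4
  Delta: 2 − 2 = 0
Iris has the best Copeland score.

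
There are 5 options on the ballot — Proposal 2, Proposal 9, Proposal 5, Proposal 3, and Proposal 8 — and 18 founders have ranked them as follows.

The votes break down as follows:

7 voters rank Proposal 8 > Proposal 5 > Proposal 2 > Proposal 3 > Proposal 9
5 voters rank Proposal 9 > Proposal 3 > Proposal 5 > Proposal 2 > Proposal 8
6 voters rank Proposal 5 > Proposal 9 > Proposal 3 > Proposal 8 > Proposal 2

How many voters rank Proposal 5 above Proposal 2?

18

Ballots ranking Proposal 5 above Proposal 2: 7+5+6 = 18.
Ballots ranking Proposal 2 above Proposal 5: 0.
So 18 of 18 voters prefer Proposal 5 to Proposal 2.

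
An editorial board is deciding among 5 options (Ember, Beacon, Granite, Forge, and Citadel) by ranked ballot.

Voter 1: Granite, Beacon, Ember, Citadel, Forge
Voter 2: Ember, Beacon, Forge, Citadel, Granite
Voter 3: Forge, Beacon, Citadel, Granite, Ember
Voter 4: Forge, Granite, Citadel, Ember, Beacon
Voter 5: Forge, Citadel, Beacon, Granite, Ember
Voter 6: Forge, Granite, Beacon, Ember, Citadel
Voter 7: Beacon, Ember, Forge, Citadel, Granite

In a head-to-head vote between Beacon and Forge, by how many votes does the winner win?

1

Ballots ranking Beacon above Forge: 3.
Ballots ranking Forge above Beacon: 4.
Forge wins 4–3, a margin of 1.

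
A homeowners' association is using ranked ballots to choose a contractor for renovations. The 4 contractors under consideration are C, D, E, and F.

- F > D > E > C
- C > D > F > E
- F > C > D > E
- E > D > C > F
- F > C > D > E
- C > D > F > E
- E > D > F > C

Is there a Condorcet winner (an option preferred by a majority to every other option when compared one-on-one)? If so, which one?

There is no Condorcet winner

Head-to-head results (7 voters total):
C vs D: C wins 4–3.
C vs E: C wins 4–3.
C vs F: F wins 4–3.
D vs E: D wins 5–2.
D vs F: D wins 4–3.
E vs F: F wins 5–2.
No candidate beats all others: C beats D beats F beats C, a majority cycle.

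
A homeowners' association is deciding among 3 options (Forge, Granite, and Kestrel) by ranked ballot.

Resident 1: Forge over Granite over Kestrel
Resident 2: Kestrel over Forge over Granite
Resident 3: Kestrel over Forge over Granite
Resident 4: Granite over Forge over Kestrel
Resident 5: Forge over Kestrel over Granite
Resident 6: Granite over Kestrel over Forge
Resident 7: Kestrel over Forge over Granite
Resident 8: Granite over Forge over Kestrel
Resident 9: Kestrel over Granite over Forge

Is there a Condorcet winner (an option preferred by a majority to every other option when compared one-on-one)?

Yes

Head-to-head results (9 voters total):
Forge vs Granite: Forge wins 5–4.
Forge vs Kestrel: Kestrel wins 5–4.
Granite vs Kestrel: Kestrel wins 5–4.
Kestrel beats each rival — Forge (5–4), Granite (5–4) — so Kestrel is the Condorcet winner.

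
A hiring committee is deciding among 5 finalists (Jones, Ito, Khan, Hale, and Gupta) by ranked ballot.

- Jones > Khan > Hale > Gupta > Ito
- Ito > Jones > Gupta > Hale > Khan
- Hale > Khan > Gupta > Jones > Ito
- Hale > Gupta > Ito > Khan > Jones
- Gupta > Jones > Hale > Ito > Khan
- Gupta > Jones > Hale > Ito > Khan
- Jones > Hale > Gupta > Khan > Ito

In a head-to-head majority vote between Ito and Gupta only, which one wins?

Ballots ranking Ito above Gupta: 1.
Ballots ranking Gupta above Ito: 6.
Gupta wins the head-to-head, 6–1.

Gupta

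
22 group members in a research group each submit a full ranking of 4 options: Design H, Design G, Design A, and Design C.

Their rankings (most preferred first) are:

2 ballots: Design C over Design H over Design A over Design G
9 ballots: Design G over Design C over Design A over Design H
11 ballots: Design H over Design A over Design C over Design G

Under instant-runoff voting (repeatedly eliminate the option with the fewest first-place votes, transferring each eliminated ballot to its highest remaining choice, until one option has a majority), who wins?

Design H

Round 1: Design H 11, Design G 9, Design C 2, Design A 0. Design A has the fewest and is eliminated.
Round 2: Design H 11, Design G 9, Design C 2. Design C has the fewest and is eliminated.
Round 3: Design H 13, Design G 9. Design H has a majority.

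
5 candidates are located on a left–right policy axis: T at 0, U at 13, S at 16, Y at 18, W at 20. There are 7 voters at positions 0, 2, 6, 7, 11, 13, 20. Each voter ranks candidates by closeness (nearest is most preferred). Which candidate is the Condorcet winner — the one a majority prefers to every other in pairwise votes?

With single-peaked preferences on a line, the Condorcet winner is the candidate closest to the median voter.
The median voter (position 7) is closest to U at 13.
Check: U vs T — voters closer to U: 4 of 7.

U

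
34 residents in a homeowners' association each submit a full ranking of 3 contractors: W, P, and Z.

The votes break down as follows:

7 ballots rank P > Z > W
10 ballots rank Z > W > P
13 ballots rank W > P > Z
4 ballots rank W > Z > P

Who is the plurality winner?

W

First-place vote totals:
  W: 17
  P: 7
  Z: 10
W has the most first-place votes.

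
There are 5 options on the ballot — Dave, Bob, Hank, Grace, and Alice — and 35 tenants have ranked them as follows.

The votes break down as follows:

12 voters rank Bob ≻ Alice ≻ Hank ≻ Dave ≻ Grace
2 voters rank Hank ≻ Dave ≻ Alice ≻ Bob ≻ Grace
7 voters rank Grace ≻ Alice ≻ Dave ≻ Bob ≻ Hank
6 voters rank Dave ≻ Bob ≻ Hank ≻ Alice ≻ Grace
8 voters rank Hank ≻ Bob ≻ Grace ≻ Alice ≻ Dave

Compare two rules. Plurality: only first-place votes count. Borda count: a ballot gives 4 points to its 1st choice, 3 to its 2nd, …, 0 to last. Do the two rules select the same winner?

Plurality first-place counts: Dave 6, Bob 12, Hank 10, Grace 7, Alice 0 → Bob.
Borda totals: Dave 56, Bob 99, Hank 76, Grace 44, Alice 75 → Bob.
The two rules agree on Bob.

Yes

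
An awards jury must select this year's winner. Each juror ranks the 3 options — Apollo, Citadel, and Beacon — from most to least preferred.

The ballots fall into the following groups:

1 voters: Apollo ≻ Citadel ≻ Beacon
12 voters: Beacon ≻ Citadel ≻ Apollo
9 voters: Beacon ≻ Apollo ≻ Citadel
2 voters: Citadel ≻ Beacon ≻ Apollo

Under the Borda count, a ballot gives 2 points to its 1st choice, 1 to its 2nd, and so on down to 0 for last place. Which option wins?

Borda scores:
  Apollo: 2 + 12·0 + 9·1 + 2·0 = 11
  Citadel: 1 + 12·1 + 9·0 + 2·2 = 17
  Beacon: 0 + 12·2 + 9·2 + 2·1 = 44
Beacon has the highest total.

Beacon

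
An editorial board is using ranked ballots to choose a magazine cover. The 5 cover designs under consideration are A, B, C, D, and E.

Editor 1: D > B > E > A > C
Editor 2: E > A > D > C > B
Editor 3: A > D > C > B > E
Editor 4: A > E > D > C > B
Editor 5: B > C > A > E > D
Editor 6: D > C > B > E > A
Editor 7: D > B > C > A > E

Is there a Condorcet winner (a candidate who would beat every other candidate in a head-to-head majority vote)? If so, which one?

Head-to-head results (7 voters total):
A vs B: B wins 4–3.
A vs C: A wins 4–3.
A vs D: A wins 4–3.
A vs E: A wins 4–3.
B vs C: C wins 4–3.
B vs D: D wins 6–1.
B vs E: B wins 5–2.
C vs D: D wins 6–1.
C vs E: C wins 4–3.
D vs E: D wins 4–3.
No candidate beats all others: A beats C beats B beats A, a majority cycle.

There is no Condorcet winner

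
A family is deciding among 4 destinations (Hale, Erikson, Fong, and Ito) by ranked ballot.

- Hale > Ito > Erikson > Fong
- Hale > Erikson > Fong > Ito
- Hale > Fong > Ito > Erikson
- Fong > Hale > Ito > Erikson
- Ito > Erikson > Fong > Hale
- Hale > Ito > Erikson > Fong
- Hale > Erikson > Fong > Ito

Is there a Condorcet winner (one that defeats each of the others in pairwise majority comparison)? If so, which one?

Hale

Head-to-head results (7 voters total):
Hale vs Erikson: Hale wins 6–1.
Hale vs Fong: Hale wins 5–2.
Hale vs Ito: Hale wins 6–1.
Erikson vs Fong: Erikson wins 5–2.
Erikson vs Ito: Ito wins 5–2.
Fong vs Ito: Fong wins 4–3.
Hale beats each rival — Erikson (6–1), Fong (5–2), Ito (6–1) — so Hale is the Condorcet winner.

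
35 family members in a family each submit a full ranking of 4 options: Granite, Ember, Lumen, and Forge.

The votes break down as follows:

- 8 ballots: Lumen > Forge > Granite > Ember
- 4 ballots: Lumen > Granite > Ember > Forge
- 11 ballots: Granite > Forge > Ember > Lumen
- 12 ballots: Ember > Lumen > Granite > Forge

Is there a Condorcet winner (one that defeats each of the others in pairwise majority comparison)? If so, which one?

Head-to-head results (35 voters total):
Granite vs Ember: Granite wins 23–12.
Granite vs Lumen: Lumen wins 24–11.
Granite vs Forge: Granite wins 27–8.
Ember vs Lumen: Ember wins 23–12.
Ember vs Forge: Forge wins 19–16.
Lumen vs Forge: Lumen wins 24–11.
No candidate beats all others: Granite beats Ember beats Lumen beats Granite, a majority cycle.

No Condorcet winner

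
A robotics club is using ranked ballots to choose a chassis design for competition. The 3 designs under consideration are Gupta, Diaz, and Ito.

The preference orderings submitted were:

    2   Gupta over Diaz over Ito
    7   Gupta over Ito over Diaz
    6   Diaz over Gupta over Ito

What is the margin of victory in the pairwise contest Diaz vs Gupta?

Ballots ranking Diaz above Gupta: 6.
Ballots ranking Gupta above Diaz: 2+7 = 9.
Gupta wins 9–6, a margin of 3.

3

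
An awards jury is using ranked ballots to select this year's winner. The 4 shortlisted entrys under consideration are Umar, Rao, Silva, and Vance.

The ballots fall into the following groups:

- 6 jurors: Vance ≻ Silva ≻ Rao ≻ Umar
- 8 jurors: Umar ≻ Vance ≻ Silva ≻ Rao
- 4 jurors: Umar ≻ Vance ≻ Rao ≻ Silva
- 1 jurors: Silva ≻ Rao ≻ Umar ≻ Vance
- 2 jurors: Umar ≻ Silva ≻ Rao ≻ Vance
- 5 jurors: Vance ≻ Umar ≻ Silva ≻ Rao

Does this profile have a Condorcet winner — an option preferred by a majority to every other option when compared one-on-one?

Head-to-head results (26 voters total):
Umar vs Rao: Umar wins 19–7.
Umar vs Silva: Umar wins 19–7.
Umar vs Vance: Umar wins 15–11.
Rao vs Silva: Silva wins 22–4.
Rao vs Vance: Vance wins 23–3.
Silva vs Vance: Vance wins 23–3.
Umar beats each rival — Rao (19–7), Silva (19–7), Vance (15–11) — so Umar is the Condorcet winner.

Yes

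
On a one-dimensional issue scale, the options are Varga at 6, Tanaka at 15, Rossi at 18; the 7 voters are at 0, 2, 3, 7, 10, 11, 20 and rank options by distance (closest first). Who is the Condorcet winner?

Varga

With single-peaked preferences on a line, the Condorcet winner is the candidate closest to the median voter.
The median voter (position 7) is closest to Varga at 6.
Check: Varga vs Rossi — voters closer to Varga: 6 of 7.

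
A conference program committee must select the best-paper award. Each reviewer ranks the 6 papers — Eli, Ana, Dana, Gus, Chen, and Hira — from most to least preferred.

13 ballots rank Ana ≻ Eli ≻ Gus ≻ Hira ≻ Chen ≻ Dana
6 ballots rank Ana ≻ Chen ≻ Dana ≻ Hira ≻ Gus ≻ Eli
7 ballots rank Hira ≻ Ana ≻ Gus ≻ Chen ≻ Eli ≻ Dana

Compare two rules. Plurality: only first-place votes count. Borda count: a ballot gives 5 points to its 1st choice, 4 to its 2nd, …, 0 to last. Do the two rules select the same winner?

Plurality first-place counts: Eli 0, Ana 19, Dana 0, Gus 0, Chen 0, Hira 7 → Ana.
Borda totals: Eli 59, Ana 123, Dana 18, Gus 66, Chen 51, Hira 73 → Ana.
The two rules agree on Ana.

Yes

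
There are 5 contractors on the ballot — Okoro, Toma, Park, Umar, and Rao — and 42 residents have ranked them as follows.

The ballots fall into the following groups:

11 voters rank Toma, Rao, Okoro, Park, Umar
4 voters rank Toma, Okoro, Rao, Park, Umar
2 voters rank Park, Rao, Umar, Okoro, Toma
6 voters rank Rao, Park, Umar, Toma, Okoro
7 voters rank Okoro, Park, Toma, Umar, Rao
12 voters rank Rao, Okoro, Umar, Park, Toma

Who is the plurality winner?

First-place vote totals:
  Okoro: 7
  Toma: 15
  Park: 2
  Umar: 0
  Rao: 18
Rao has the most first-place votes.

Rao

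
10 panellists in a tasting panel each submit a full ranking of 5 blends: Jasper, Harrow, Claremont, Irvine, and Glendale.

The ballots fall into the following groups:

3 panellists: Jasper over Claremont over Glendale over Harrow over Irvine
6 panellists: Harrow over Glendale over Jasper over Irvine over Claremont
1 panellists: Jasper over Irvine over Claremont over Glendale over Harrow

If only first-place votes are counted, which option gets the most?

First-place vote totals:
  Jasper: 4
  Harrow: 6
  Claremont: 0
  Irvine: 0
  Glendale: 0
Harrow has the most first-place votes.

Harrow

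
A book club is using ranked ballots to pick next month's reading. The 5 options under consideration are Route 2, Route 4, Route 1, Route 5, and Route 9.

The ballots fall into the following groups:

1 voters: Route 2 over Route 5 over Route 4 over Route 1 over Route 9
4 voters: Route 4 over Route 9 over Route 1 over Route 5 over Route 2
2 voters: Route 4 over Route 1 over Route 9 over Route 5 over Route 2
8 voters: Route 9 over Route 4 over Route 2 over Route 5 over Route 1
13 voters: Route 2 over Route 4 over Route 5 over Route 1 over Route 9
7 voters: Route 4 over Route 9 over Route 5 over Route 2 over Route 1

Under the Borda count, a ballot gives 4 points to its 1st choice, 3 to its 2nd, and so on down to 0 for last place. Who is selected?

Borda scores:
  Route 2: 4 + 4·0 + 2·0 + 8·2 + 13·4 + 7·1 = 79
  Route 4: 2 + 4·4 + 2·4 + 8·3 + 13·3 + 7·4 = 117
  Route 1: 1 + 4·2 + 2·3 + 8·0 + 13·1 + 7·0 = 28
  Route 5: 3 + 4·1 + 2·1 + 8·1 + 13·2 + 7·2 = 57
  Route 9: 0 + 4·3 + 2·2 + 8·4 + 13·0 + 7·3 = 69
Route 4 has the highest total.

Route 4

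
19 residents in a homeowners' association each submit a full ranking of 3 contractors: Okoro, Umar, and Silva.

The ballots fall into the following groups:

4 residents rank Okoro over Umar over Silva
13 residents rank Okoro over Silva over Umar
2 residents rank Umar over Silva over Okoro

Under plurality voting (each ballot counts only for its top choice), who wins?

First-place vote totals:
  Okoro: 17
  Umar: 2
  Silva: 0
Okoro has the most first-place votes.

Okoro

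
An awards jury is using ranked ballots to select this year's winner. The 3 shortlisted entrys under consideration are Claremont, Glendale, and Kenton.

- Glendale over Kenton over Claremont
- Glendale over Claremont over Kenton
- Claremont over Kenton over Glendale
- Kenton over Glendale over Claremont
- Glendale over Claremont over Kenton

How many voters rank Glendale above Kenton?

3

Ballots ranking Glendale above Kenton: 3.
Ballots ranking Kenton above Glendale: 2.
So 3 of 5 voters prefer Glendale to Kenton.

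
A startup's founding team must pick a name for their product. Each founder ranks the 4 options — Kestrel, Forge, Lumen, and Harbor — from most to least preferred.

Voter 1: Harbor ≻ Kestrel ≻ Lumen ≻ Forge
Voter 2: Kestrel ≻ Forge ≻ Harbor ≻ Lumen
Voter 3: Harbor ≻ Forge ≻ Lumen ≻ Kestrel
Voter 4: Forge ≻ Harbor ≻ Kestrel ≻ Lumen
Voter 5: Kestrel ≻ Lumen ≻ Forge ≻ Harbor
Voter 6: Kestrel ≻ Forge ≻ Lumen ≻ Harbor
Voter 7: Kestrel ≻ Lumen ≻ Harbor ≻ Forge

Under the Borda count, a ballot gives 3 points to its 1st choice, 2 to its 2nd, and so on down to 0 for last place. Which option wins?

Borda scores:
  Kestrel: 2 + 3 + 0 + 1 + 3 + 3 + 3 = 15
  Forge: 0 + 2 + 2 + 3 + 1 + 2 + 0 = 10
  Lumen: 1 + 0 + 1 + 0 + 2 + 1 + 2 = 7
  Harbor: 3 + 1 + 3 + 2 + 0 + 0 + 1 = 10
Kestrel has the highest total.

Kestrel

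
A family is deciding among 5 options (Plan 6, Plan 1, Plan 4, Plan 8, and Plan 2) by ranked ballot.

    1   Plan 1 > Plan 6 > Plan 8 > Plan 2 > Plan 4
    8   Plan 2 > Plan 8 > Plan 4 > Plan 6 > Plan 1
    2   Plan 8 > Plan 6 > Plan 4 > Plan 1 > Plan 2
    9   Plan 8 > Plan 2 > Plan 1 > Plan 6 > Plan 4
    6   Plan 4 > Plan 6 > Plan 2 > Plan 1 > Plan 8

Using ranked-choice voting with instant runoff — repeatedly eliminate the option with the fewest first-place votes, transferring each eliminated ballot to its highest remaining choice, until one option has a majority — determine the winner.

Plan 2

Round 1: Plan 8 11, Plan 2 8, Plan 4 6, Plan 1 1, Plan 6 0. Plan 6 has the fewest and is eliminated.
Round 2: Plan 8 11, Plan 2 8, Plan 4 6, Plan 1 1. Plan 1 has the fewest and is eliminated.
Round 3: Plan 8 12, Plan 2 8, Plan 4 6. Plan 4 has the fewest and is eliminated.
Round 4: Plan 2 14, Plan 8 12. Plan 2 has a majority.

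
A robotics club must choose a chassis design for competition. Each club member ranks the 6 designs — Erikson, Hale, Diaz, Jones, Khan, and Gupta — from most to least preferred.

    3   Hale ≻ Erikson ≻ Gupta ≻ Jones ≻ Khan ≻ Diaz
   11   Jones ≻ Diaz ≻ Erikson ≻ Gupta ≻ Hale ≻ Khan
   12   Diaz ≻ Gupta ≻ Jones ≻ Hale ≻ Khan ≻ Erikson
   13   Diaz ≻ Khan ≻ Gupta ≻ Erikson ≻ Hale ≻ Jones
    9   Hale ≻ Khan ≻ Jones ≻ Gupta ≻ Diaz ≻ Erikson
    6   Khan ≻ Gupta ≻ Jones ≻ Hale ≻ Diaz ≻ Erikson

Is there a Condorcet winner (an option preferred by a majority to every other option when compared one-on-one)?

Head-to-head results (54 voters total):
Erikson vs Hale: Hale wins 30–24.
Erikson vs Diaz: Diaz wins 51–3.
Erikson vs Jones: Jones wins 38–16.
Erikson vs Khan: Khan wins 40–14.
Erikson vs Gupta: Gupta wins 40–14.
Hale vs Diaz: Diaz wins 36–18.
Hale vs Jones: Jones wins 29–25.
Hale vs Khan: Hale wins 35–19.
Hale vs Gupta: Gupta wins 42–12.
Diaz vs Jones: Jones wins 29–25.
Diaz vs Khan: Diaz wins 36–18.
Diaz vs Gupta: Diaz wins 36–18.
Jones vs Khan: Khan wins 28–26.
Jones vs Gupta: Gupta wins 34–20.
Khan vs Gupta: Khan wins 28–26.
No candidate beats all others: Hale beats Khan beats Jones beats Hale, a majority cycle.

No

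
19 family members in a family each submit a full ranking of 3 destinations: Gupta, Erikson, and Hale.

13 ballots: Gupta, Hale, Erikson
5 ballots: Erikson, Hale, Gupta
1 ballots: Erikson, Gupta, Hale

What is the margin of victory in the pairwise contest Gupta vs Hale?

9

Ballots ranking Gupta above Hale: 13+1 = 14.
Ballots ranking Hale above Gupta: 5.
Gupta wins 14–5, a margin of 9.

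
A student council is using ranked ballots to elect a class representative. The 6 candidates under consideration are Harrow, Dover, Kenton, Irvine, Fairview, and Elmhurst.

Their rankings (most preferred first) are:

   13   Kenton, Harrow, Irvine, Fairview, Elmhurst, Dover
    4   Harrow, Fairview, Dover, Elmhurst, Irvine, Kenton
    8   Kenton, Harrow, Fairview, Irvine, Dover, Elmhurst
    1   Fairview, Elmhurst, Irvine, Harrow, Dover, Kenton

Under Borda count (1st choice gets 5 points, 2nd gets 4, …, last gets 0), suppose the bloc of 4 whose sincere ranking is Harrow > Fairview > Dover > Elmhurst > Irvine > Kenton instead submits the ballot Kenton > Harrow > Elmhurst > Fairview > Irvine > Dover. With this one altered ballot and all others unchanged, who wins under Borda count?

Kenton

Borda totals with the altered ballot: Harrow 102, Dover 9, Kenton 125, Irvine 62, Fairview 63, Elmhurst 29.
The switch changes the winner from Harrow to Kenton.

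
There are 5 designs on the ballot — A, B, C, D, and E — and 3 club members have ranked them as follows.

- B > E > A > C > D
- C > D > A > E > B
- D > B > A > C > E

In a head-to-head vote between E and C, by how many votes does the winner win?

1

Ballots ranking E above C: 1.
Ballots ranking C above E: 2.
C wins 2–1, a margin of 1.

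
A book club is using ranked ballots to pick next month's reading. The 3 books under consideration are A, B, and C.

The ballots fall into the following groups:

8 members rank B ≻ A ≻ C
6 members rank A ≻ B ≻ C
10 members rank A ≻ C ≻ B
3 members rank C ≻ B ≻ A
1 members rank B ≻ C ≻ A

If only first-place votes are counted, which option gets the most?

First-place vote totals:
  A: 16
  B: 9
  C: 3
A has the most first-place votes.

A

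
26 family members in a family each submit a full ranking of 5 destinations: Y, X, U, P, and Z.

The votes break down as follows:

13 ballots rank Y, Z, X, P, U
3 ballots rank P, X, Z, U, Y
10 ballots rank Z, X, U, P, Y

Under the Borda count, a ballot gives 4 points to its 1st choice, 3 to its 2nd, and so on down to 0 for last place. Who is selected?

Z

Borda scores:
  Y: 13·4 + 3·0 + 10·0 = 52
  X: 13·2 + 3·3 + 10·3 = 65
  U: 13·0 + 3·1 + 10·2 = 23
  P: 13·1 + 3·4 + 10·1 = 35
  Z: 13·3 + 3·2 + 10·4 = 85
Z has the highest total.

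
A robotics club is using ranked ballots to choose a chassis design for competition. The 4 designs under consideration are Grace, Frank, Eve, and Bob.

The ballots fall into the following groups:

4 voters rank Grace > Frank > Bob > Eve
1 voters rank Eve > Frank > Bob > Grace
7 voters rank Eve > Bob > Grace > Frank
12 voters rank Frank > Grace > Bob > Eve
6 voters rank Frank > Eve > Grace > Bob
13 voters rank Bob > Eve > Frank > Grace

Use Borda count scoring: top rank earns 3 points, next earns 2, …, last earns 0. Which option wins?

Frank

Borda scores:
  Grace: 4·3 + 0 + 7·1 + 12·2 + 6·1 + 13·0 = 49
  Frank: 4·2 + 2 + 7·0 + 12·3 + 6·3 + 13·1 = 77
  Eve: 4·0 + 3 + 7·3 + 12·0 + 6·2 + 13·2 = 62
  Bob: 4·1 + 1 + 7·2 + 12·1 + 6·0 + 13·3 = 70
Frank has the highest total.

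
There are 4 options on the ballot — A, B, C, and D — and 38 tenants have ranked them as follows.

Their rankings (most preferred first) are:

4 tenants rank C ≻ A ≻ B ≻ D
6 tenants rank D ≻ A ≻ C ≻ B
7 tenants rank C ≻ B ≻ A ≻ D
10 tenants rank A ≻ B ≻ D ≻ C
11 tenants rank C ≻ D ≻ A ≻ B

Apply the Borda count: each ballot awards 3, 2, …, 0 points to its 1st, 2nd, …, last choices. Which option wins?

C

Borda scores:
  A: 4·2 + 6·2 + 7·1 + 10·3 + 11·1 = 68
  B: 4·1 + 6·0 + 7·2 + 10·2 + 11·0 = 38
  C: 4·3 + 6·1 + 7·3 + 10·0 + 11·3 = 72
  D: 4·0 + 6·3 + 7·0 + 10·1 + 11·2 = 50
C has the highest total.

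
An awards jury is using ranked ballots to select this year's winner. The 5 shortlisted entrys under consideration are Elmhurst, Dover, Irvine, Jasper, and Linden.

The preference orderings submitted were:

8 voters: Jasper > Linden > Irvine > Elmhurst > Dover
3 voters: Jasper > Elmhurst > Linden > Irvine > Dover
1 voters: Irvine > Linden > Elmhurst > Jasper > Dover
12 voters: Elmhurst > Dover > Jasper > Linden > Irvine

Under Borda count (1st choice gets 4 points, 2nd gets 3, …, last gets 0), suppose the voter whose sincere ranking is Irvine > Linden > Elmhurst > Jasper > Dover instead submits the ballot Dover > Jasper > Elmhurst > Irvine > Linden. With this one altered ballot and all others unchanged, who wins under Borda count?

Jasper

Borda totals with the altered ballot: Elmhurst 67, Dover 40, Irvine 20, Jasper 71, Linden 42.
The winner is unchanged: still Jasper.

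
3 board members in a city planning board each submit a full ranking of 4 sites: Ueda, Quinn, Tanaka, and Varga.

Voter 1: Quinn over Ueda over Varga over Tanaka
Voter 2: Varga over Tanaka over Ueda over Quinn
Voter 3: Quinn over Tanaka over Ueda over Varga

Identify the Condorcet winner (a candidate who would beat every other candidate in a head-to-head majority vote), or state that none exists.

Quinn

Head-to-head results (3 voters total):
Ueda vs Quinn: Quinn wins 2–1.
Ueda vs Tanaka: Tanaka wins 2–1.
Ueda vs Varga: Ueda wins 2–1.
Quinn vs Tanaka: Quinn wins 2–1.
Quinn vs Varga: Quinn wins 2–1.
Tanaka vs Varga: Varga wins 2–1.
Quinn beats each rival — Ueda (2–1), Tanaka (2–1), Varga (2–1) — so Quinn is the Condorcet winner.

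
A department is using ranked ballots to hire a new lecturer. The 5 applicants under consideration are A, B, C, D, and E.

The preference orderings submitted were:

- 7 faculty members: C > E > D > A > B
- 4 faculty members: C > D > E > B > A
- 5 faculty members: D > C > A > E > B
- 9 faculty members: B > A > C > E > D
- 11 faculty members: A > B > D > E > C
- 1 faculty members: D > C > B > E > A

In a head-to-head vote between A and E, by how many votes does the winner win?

13

Ballots ranking A above E: 5+9+11 = 25.
Ballots ranking E above A: 7+4+1 = 12.
A wins 25–12, a margin of 13.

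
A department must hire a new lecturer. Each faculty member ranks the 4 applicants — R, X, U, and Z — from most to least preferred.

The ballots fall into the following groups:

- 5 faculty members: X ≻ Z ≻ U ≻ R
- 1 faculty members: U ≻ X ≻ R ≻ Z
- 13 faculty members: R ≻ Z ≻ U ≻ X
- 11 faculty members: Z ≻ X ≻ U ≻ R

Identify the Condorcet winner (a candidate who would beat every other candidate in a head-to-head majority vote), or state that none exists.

Head-to-head results (30 voters total):
R vs X: X wins 17–13.
R vs U: U wins 17–13.
R vs Z: Z wins 16–14.
X vs U: X wins 16–14.
X vs Z: Z wins 24–6.
U vs Z: Z wins 29–1.
Z beats each rival — R (16–14), X (24–6), U (29–1) — so Z is the Condorcet winner.

Z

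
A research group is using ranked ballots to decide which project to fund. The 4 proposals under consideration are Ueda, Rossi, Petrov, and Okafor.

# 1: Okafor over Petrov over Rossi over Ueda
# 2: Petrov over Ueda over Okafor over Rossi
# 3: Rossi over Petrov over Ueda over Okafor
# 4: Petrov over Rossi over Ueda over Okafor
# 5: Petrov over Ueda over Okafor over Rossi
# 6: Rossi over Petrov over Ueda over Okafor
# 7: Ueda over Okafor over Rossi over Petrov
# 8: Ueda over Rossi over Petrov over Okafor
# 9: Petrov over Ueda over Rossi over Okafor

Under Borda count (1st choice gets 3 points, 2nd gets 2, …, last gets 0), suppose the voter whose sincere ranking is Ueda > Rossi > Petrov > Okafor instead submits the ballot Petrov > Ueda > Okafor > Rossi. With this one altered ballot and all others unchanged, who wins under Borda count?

Petrov

Borda totals with the altered ballot: Ueda 14, Rossi 11, Petrov 21, Okafor 8.
The winner is unchanged: still Petrov.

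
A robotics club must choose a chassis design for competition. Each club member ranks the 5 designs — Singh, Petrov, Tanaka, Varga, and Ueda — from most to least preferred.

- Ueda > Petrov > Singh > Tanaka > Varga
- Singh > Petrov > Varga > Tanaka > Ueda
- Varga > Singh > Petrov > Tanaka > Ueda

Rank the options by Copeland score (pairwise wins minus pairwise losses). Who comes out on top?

Pairwise results:
  Singh vs Petrov: Singh wins 2–1.
  Singh vs Tanaka: Singh wins 3–0.
  Singh vs Varga: Singh wins 2–1.
  Singh vs Ueda: Singh wins 2–1.
  Petrov vs Tanaka: Petrov wins 3–0.
  Petrov vs Varga: Petrov wins 2–1.
  Petrov vs Ueda: Petrov wins 2–1.
  Tanaka vs Varga: Varga wins 2–1.
  Tanaka vs Ueda: Tanaka wins 2–1.
  Varga vs Ueda: Varga wins 2–1.
Copeland scores (wins − losses):
  Singh: 4 − 0 = 4
  Petrov: 3 − 1 = 2
  Tanaka: 1 − 3 = -2
  Varga: 2 − 2 = 0
  Ueda: 0 − 4 = -4
Singh has the best Copeland score.

Singh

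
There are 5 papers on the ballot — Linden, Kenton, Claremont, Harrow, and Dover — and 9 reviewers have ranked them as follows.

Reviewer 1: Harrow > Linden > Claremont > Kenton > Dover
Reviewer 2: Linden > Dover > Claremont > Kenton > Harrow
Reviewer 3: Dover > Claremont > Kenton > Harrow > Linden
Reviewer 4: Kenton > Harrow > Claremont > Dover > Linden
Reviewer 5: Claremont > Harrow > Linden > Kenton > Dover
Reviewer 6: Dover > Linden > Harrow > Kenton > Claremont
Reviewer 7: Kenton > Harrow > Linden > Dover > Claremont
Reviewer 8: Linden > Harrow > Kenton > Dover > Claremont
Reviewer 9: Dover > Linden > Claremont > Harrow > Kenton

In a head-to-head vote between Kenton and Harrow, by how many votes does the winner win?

1

Ballots ranking Kenton above Harrow: 4.
Ballots ranking Harrow above Kenton: 5.
Harrow wins 5–4, a margin of 1.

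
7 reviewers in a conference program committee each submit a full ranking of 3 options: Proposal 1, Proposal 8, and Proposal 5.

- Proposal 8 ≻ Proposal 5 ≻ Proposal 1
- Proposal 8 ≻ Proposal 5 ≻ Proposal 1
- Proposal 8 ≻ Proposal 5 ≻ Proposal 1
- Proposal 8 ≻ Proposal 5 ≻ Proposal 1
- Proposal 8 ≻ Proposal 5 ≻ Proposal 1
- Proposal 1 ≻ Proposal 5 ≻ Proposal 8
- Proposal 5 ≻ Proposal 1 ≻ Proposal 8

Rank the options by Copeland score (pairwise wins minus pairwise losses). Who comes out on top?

Proposal 8

Pairwise results:
  Proposal 1 vs Proposal 8: Proposal 8 wins 5–2.
  Proposal 1 vs Proposal 5: Proposal 5 wins 6–1.
  Proposal 8 vs Proposal 5: Proposal 8 wins 5–2.
Copeland scores (wins − losses):
  Proposal 1: 0 − 2 = -2
  Proposal 8: 2 − 0 = 2
  Proposal 5: 1 − 1 = 0
Proposal 8 has the best Copeland score.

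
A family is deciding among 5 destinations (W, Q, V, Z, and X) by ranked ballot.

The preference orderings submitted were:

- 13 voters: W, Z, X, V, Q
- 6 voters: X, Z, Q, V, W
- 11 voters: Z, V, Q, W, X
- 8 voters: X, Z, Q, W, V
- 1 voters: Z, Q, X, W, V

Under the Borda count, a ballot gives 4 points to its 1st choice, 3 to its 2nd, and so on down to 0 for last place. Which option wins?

Z

Borda scores:
  W: 13·4 + 6·0 + 11·1 + 8·1 + 1 = 72
  Q: 13·0 + 6·2 + 11·2 + 8·2 + 3 = 53
  V: 13·1 + 6·1 + 11·3 + 8·0 + 0 = 52
  Z: 13·3 + 6·3 + 11·4 + 8·3 + 4 = 129
  X: 13·2 + 6·4 + 11·0 + 8·4 + 2 = 84
Z has the highest total.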